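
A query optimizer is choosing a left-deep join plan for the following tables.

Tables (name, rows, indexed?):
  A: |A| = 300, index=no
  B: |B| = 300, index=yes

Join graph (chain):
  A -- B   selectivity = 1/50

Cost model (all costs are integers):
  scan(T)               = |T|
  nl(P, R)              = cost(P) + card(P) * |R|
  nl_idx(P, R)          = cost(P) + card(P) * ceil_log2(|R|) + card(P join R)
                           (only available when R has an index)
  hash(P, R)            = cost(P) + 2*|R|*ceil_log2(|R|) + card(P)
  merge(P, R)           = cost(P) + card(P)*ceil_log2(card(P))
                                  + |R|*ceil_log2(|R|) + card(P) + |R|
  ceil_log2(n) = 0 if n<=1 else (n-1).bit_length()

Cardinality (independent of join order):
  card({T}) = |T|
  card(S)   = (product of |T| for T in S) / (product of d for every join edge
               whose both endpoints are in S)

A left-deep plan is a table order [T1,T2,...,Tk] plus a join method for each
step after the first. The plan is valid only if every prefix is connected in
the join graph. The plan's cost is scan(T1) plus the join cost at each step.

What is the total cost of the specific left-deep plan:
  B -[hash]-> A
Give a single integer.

6000

step 1: scan B: cost=300, card=300
step 2: join A via hash
    card(P join A) = 300*300/(50) = 1800
    cost = 300 + 2*300*9 + 300 = 6000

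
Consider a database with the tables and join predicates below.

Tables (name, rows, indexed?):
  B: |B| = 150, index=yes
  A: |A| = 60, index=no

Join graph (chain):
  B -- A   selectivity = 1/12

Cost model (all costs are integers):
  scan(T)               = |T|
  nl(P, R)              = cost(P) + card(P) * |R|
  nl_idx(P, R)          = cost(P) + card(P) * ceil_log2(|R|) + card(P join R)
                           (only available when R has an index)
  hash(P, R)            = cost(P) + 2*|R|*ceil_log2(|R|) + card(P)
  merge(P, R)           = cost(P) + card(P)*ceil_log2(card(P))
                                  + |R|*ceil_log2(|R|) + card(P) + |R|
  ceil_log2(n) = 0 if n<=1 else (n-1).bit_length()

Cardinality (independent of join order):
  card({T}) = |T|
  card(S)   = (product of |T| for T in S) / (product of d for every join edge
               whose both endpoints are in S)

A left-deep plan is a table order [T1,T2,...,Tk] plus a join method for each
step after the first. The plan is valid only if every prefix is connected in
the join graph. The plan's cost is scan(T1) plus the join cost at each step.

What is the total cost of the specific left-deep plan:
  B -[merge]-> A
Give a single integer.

1920

step 1: scan B: cost=150, card=150
step 2: join A via merge
    card(P join A) = 150*60/(12) = 750
    cost = 150 + 150*8 + 60*6 + 150 + 60 = 1920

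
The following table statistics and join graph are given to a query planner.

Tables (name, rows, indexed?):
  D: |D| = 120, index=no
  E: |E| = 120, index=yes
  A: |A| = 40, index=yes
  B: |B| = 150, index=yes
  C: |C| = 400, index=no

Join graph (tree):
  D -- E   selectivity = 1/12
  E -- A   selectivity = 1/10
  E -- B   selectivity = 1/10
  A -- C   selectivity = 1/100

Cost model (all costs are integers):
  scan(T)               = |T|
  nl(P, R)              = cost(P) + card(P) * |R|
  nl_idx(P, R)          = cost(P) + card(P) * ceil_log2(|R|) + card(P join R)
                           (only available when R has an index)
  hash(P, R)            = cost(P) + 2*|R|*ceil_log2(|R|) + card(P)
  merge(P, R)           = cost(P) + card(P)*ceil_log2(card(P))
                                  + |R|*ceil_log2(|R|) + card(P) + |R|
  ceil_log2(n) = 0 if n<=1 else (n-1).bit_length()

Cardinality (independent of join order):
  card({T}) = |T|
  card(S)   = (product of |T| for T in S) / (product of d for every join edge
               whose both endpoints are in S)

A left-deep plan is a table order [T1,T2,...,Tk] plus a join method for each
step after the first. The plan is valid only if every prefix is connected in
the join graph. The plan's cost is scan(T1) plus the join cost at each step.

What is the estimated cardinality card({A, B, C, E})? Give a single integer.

28800

Tables in S: A(40), B(150), C(400), E(120)
Edges inside S: E-A(d=10), E-B(d=10), A-C(d=100)
numerator = 40 * 150 * 400 * 120 = 288000000
denominator = 10 * 10 * 100 = 10000
card(S) = 288000000 / 10000 = 28800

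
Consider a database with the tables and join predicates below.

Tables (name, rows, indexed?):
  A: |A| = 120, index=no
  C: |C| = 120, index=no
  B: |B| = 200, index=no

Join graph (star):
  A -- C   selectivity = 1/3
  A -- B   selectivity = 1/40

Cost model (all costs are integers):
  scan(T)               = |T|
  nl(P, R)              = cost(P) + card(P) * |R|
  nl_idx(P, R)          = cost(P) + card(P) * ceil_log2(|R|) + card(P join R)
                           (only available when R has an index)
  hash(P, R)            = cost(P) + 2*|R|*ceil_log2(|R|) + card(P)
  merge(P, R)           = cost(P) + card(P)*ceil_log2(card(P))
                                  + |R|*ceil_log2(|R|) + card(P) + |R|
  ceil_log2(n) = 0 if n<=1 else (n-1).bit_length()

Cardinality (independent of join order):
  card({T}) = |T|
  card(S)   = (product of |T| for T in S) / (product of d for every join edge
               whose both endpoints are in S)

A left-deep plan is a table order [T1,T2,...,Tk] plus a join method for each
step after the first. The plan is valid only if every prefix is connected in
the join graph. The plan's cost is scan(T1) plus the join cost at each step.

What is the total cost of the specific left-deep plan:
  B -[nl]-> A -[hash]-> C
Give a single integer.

step 1: scan B: cost=200, card=200
step 2: join A via nl
    card(P join A) = 200*120/(40) = 600
    cost = 200 + 200*120 = 24200
step 3: join C via hash
    card(P join C) = 600*120/(3) = 24000
    cost = 24200 + 2*120*7 + 600 = 26480

26480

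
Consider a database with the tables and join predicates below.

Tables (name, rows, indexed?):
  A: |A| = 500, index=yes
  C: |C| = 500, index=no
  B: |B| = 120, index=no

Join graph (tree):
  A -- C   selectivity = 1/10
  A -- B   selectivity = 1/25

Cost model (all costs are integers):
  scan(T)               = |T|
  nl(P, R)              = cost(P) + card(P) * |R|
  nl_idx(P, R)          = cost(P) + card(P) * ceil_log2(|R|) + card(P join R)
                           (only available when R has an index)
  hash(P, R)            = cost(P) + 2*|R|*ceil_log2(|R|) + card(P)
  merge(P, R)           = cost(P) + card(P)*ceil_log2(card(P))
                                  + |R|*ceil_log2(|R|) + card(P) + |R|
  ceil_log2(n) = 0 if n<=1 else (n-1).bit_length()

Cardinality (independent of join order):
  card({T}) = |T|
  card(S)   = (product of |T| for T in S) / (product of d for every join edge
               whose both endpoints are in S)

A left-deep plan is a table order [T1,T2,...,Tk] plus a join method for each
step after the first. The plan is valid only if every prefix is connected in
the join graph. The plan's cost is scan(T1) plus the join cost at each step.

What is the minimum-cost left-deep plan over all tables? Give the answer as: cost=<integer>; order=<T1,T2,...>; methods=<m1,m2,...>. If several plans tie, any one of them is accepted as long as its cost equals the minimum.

cost=14080; order=A,B,C; methods=hash,hash

Selinger DP (subsets sized 1..n):
  {A}: scan cost=500, card=500
  {C}: scan cost=500, card=500
  {B}: scan cost=120, card=120
  {AC}: card=25000; try (C,hash)→10000, (A,hash)→10000, (C,merge)→10500, (A,merge)→10500, (A,nl_idx)→30000, (C,nl)→250500 …(+1); best=10000 via (C,hash)
  {AB}: card=2400; try (B,hash)→2680, (A,nl_idx)→3600, (A,merge)→6080, (B,merge)→6460, (A,hash)→9240, (A,nl)→60120 …(+1); best=2680 via (B,hash)
  {ABC}: card=120000; try (C,hash)→14080, (B,hash)→36680, (C,merge)→38880, (B,merge)→410960, (C,nl)→1202680, (B,nl)→3010000; best=14080 via (C,hash)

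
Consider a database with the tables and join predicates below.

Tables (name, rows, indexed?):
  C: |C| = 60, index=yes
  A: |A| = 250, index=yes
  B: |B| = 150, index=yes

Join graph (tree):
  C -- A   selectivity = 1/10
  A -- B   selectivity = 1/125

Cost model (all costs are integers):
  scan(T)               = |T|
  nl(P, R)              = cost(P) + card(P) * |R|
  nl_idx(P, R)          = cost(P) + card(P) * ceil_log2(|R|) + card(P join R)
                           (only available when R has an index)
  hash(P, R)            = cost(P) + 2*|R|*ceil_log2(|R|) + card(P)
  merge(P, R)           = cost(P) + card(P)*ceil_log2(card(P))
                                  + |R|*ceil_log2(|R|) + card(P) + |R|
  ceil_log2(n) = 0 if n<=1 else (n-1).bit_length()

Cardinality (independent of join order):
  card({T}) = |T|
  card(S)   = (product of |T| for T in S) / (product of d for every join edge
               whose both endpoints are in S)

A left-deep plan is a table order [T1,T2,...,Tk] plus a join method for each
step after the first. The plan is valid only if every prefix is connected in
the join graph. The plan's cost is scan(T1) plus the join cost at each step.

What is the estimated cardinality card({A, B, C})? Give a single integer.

1800

Tables in S: A(250), B(150), C(60)
Edges inside S: C-A(d=10), A-B(d=125)
numerator = 250 * 150 * 60 = 2250000
denominator = 10 * 125 = 1250
card(S) = 2250000 / 1250 = 1800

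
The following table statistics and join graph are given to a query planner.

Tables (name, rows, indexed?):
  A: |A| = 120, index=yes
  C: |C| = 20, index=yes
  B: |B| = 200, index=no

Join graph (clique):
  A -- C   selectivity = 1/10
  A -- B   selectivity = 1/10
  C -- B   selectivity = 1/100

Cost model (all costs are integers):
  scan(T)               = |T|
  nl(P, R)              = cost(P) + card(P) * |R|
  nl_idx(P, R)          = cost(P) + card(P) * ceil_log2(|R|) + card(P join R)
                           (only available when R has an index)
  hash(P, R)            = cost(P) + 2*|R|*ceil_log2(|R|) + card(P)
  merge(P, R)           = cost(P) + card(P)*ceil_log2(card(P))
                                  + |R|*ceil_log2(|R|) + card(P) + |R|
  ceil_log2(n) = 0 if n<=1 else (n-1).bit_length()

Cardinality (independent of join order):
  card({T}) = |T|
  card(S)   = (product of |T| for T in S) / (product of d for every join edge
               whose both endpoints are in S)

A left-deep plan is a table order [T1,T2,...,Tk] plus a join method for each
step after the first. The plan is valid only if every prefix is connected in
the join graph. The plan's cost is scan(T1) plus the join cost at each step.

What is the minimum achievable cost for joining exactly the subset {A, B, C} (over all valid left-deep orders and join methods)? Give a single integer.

Selinger DP over subsets of {A,B,C}:
  {A}: scan cost=120, card=120
  {C}: scan cost=20, card=20
  {B}: scan cost=200, card=200
  {AC}: card=240; try (A,nl_idx)→400, (C,hash)→440, (C,nl_idx)→960, (A,merge)→1100, (C,merge)→1200, (A,hash)→1720 …(+2); best=400 via (A,nl_idx)
  {AB}: card=2400; try (A,hash)→2080, (B,merge)→2880, (A,merge)→2960, (B,hash)→3440, (A,nl_idx)→4000, (B,nl)→24120 …(+1); best=2080 via (A,hash)
  {BC}: card=40; try (C,hash)→600, (C,nl_idx)→1240, (B,merge)→1940, (C,merge)→2120, (B,hash)→3240, (B,nl)→4020 …(+1); best=600 via (C,hash)
  {ABC}: card=48; try (A,nl_idx)→928, (A,merge)→1840, (A,hash)→2320, (B,hash)→3840, (B,merge)→4360, (C,hash)→4680 …(+5); best=928 via (A,nl_idx)

928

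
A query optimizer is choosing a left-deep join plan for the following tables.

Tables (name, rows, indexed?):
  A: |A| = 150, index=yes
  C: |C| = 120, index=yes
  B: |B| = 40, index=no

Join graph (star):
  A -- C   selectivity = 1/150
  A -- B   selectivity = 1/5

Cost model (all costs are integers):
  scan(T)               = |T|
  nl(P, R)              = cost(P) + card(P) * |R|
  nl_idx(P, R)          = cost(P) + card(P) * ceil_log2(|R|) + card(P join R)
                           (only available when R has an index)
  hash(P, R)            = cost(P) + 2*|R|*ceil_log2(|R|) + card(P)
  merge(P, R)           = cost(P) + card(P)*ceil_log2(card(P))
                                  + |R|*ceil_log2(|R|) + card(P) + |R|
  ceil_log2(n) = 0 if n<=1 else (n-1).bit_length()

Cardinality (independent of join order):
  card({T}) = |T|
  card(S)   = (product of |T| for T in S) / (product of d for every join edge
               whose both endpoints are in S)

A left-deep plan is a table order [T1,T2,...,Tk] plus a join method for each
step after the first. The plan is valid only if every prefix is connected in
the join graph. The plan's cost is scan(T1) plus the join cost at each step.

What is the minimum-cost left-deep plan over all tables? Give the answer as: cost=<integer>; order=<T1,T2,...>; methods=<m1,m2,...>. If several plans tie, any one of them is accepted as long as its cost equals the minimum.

cost=1800; order=C,A,B; methods=nl_idx,hash

Selinger DP (subsets sized 1..n):
  {A}: scan cost=150, card=150
  {C}: scan cost=120, card=120
  {B}: scan cost=40, card=40
  {AC}: card=120; try (A,nl_idx)→1200, (C,nl_idx)→1320, (C,hash)→1980, (A,merge)→2430, (C,merge)→2460, (A,hash)→2640 …(+2); best=1200 via (A,nl_idx)
  {AB}: card=1200; try (B,hash)→780, (A,nl_idx)→1560, (A,merge)→1670, (B,merge)→1780, (A,hash)→2480, (A,nl)→6040 …(+1); best=780 via (B,hash)
  {ABC}: card=960; try (B,hash)→1800, (B,merge)→2440, (C,hash)→3660, (B,nl)→6000, (C,nl_idx)→10140, (C,merge)→16140 …(+1); best=1800 via (B,hash)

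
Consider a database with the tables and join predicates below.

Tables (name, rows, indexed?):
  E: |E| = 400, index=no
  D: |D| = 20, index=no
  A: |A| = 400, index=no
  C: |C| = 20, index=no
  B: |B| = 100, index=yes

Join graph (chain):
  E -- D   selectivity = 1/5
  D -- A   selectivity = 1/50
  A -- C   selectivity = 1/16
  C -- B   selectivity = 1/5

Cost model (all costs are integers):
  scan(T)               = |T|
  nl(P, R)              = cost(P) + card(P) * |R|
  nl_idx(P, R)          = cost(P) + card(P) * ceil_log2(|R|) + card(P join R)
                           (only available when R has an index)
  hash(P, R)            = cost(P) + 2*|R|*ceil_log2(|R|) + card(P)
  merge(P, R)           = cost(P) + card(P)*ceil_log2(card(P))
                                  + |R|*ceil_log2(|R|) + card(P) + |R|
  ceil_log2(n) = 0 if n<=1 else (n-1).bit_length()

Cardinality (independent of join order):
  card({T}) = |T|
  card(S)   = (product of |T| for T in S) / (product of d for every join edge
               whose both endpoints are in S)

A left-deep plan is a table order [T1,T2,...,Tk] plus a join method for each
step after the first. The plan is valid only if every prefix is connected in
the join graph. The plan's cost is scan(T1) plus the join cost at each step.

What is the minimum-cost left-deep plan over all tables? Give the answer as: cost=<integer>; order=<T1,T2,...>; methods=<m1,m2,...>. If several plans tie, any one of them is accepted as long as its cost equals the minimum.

cost=14160; order=A,D,C,B,E; methods=hash,hash,hash,hash

Selinger DP (subsets sized 1..n):
  {E}: scan cost=400, card=400
  {D}: scan cost=20, card=20
  {A}: scan cost=400, card=400
  {C}: scan cost=20, card=20
  {B}: scan cost=100, card=100
  {DE}: card=1600; try (D,hash)→1000, (E,merge)→4140, (D,merge)→4520, (E,hash)→7240, (E,nl)→8020, (D,nl)→8400; best=1000 via (D,hash)
  {AD}: card=160; try (D,hash)→1000, (A,merge)→4140, (D,merge)→4520, (A,hash)→7240, (A,nl)→8020, (D,nl)→8400; best=1000 via (D,hash)
  {AC}: card=500; try (C,hash)→1000, (A,merge)→4140, (C,merge)→4520, (A,hash)→7240, (A,nl)→8020, (C,nl)→8400; best=1000 via (C,hash)
  {BC}: card=400; try (C,hash)→400, (B,nl_idx)→560, (B,merge)→940, (C,merge)→1020, (B,hash)→1440, (B,nl)→2020 …(+1); best=400 via (C,hash)
  {ADE}: card=12800; try (E,merge)→6440, (E,hash)→8360, (A,hash)→9800, (A,merge)→24200, (E,nl)→65000, (A,nl)→641000; best=6440 via (E,merge)
  {ACD}: card=200; try (C,hash)→1360, (D,hash)→1700, (C,merge)→2560, (C,nl)→4200, (D,merge)→6120, (D,nl)→11000; best=1360 via (C,hash)
  {ABC}: card=10000; try (B,hash)→2900, (B,merge)→6800, (A,hash)→8000, (A,merge)→8400, (B,nl_idx)→14500, (B,nl)→51000 …(+1); best=2900 via (B,hash)
  {ACDE}: card=16000; try (E,merge)→7160, (E,hash)→8760, (C,hash)→19440, (E,nl)→81360, (C,merge)→198560, (C,nl)→262440; best=7160 via (E,merge)
  {ABCD}: card=4000; try (B,hash)→2960, (B,merge)→3960, (B,nl_idx)→6760, (D,hash)→13100, (B,nl)→21360, (D,merge)→153020 …(+1); best=2960 via (B,hash)
  {ABCDE}: card=320000; try (E,hash)→14160, (B,hash)→24560, (E,merge)→58960, (B,merge)→247960, (B,nl_idx)→439160, (E,nl)→1602960 …(+1); best=14160 via (E,hash)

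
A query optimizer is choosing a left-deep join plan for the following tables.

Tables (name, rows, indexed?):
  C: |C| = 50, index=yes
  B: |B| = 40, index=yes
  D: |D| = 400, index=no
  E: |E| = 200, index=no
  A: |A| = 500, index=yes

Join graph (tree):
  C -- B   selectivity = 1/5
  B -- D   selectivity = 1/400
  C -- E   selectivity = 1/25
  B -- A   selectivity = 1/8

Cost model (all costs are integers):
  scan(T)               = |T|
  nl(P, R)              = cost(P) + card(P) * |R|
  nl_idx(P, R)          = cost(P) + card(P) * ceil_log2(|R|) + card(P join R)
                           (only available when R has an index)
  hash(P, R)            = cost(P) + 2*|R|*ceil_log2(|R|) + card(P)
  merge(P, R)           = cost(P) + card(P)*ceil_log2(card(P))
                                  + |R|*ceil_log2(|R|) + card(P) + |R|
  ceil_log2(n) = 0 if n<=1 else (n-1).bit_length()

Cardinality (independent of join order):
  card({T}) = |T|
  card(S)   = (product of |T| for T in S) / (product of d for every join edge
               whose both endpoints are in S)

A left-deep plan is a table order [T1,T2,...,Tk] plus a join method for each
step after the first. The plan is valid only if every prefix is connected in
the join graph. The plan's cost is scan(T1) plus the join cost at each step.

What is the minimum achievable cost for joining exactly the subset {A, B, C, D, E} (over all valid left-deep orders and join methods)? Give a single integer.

Selinger DP over subsets of {A,B,C,D,E}:
  {C}: scan cost=50, card=50
  {B}: scan cost=40, card=40
  {D}: scan cost=400, card=400
  {E}: scan cost=200, card=200
  {A}: scan cost=500, card=500
  {BC}: card=400; try (B,hash)→580, (C,merge)→670, (C,hash)→680, (C,nl_idx)→680, (B,merge)→680, (B,nl_idx)→750 …(+2); best=580 via (B,hash)
  {CE}: card=400; try (C,hash)→1000, (C,nl_idx)→1800, (E,merge)→2200, (C,merge)→2350, (E,hash)→3300, (E,nl)→10050 …(+1); best=1000 via (C,hash)
  {BD}: card=40; try (B,hash)→1280, (B,nl_idx)→2840, (D,merge)→4320, (B,merge)→4680, (D,hash)→7280, (D,nl)→16040 …(+1); best=1280 via (B,hash)
  {AB}: card=2500; try (B,hash)→1480, (A,nl_idx)→2900, (A,merge)→5320, (B,merge)→5780, (B,nl_idx)→6000, (A,hash)→9080 …(+2); best=1480 via (B,hash)
  {BCD}: card=400; try (C,merge)→1910, (C,hash)→1920, (C,nl_idx)→1920, (C,nl)→3280, (D,hash)→8180, (D,merge)→8580 …(+1); best=1910 via (C,merge)
  {BCE}: card=3200; try (B,hash)→1880, (E,hash)→4180, (B,merge)→5280, (E,merge)→6380, (B,nl_idx)→6600, (B,nl)→17000 …(+1); best=1880 via (B,hash)
  {ABC}: card=25000; try (C,hash)→4580, (A,merge)→9580, (A,hash)→9980, (A,nl_idx)→29180, (C,merge)→34330, (C,nl_idx)→41480 …(+2); best=4580 via (C,hash)
  {ABD}: card=2500; try (A,nl_idx)→4140, (A,merge)→6560, (A,hash)→10320, (D,hash)→11180, (A,nl)→21280, (D,merge)→37980 …(+1); best=4140 via (A,nl_idx)
  {BCDE}: card=3200; try (E,hash)→5510, (E,merge)→7710, (D,hash)→12280, (D,merge)→47480, (E,nl)→81910, (D,nl)→1281880; best=5510 via (E,hash)
  {ABCD}: card=25000; try (C,hash)→7240, (A,merge)→10910, (A,hash)→11310, (A,nl_idx)→30510, (D,hash)→36780, (C,merge)→36990 …(+5); best=7240 via (C,hash)
  {ABCE}: card=200000; try (A,hash)→14080, (E,hash)→32780, (A,merge)→48480, (A,nl_idx)→230680, (E,merge)→406380, (A,nl)→1601880 …(+1); best=14080 via (A,hash)
  {ABCDE}: card=200000; try (A,hash)→17710, (E,hash)→35440, (A,merge)→52110, (D,hash)→221280, (A,nl_idx)→234310, (E,merge)→409040 …(+4); best=17710 via (A,hash)

17710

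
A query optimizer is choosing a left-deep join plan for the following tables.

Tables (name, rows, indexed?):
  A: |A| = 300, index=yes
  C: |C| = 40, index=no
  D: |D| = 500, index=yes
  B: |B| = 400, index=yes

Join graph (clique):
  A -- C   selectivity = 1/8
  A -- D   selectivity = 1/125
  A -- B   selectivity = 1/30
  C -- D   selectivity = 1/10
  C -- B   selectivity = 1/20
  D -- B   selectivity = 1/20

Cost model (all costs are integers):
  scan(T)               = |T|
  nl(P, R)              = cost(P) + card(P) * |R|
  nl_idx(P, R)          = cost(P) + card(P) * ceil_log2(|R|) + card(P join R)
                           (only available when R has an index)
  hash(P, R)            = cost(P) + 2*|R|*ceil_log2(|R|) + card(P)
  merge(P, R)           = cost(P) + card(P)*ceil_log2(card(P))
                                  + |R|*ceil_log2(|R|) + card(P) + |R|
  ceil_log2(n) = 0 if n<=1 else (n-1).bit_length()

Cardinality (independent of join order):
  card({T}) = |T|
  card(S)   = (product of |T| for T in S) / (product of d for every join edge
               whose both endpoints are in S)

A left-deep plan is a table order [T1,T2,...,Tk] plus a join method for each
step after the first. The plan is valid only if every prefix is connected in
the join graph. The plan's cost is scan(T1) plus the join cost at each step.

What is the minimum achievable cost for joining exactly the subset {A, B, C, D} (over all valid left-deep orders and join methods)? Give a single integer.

11300

Selinger DP over subsets of {A,B,C,D}:
  {A}: scan cost=300, card=300
  {C}: scan cost=40, card=40
  {D}: scan cost=500, card=500
  {B}: scan cost=400, card=400
  {AC}: card=1500; try (C,hash)→1080, (A,nl_idx)→1900, (A,merge)→3320, (C,merge)→3580, (A,hash)→5480, (A,nl)→12040 …(+1); best=1080 via (C,hash)
  {AD}: card=1200; try (D,nl_idx)→4200, (A,nl_idx)→6200, (A,hash)→6400, (D,merge)→8300, (A,merge)→8500, (D,hash)→9600 …(+2); best=4200 via (D,nl_idx)
  {AB}: card=4000; try (A,hash)→6200, (B,nl_idx)→7000, (B,merge)→7300, (A,merge)→7400, (B,hash)→7800, (A,nl_idx)→8000 …(+2); best=6200 via (A,hash)
  {CD}: card=2000; try (C,hash)→1480, (D,nl_idx)→2400, (D,merge)→5320, (C,merge)→5780, (D,hash)→9080, (D,nl)→20040 …(+1); best=1480 via (C,hash)
  {BC}: card=800; try (B,nl_idx)→1200, (C,hash)→1280, (B,merge)→4320, (C,merge)→4680, (B,hash)→7280, (B,nl)→16040 …(+1); best=1200 via (B,nl_idx)
  {BD}: card=10000; try (B,hash)→8200, (D,merge)→9400, (B,merge)→9500, (D,hash)→9800, (D,nl_idx)→14000, (B,nl_idx)→15000 …(+2); best=8200 via (B,hash)
  {ACD}: card=600; try (C,hash)→5880, (A,hash)→8880, (D,hash)→11580, (D,nl_idx)→15180, (C,merge)→18880, (A,nl_idx)→20080 …(+5); best=5880 via (C,hash)
  {ABC}: card=1000; try (A,hash)→7400, (A,nl_idx)→9400, (B,hash)→9780, (C,hash)→10680, (A,merge)→13000, (B,nl_idx)→15580 …(+5); best=7400 via (A,hash)
  {ABD}: card=800; try (B,hash)→12600, (B,nl_idx)→15800, (D,hash)→19200, (B,merge)→22600, (A,hash)→23600, (D,nl_idx)→43000 …(+6); best=12600 via (B,hash)
  {BCD}: card=2000; try (D,nl_idx)→10400, (B,hash)→10680, (D,hash)→11000, (D,merge)→15000, (C,hash)→18680, (B,nl_idx)→21480 …(+5); best=10400 via (D,nl_idx)
  {ABCD}: card=20; try (B,nl_idx)→11300, (B,hash)→13680, (C,hash)→13880, (D,nl_idx)→16420, (B,merge)→16480, (D,hash)→17400 …(+9); best=11300 via (B,nl_idx)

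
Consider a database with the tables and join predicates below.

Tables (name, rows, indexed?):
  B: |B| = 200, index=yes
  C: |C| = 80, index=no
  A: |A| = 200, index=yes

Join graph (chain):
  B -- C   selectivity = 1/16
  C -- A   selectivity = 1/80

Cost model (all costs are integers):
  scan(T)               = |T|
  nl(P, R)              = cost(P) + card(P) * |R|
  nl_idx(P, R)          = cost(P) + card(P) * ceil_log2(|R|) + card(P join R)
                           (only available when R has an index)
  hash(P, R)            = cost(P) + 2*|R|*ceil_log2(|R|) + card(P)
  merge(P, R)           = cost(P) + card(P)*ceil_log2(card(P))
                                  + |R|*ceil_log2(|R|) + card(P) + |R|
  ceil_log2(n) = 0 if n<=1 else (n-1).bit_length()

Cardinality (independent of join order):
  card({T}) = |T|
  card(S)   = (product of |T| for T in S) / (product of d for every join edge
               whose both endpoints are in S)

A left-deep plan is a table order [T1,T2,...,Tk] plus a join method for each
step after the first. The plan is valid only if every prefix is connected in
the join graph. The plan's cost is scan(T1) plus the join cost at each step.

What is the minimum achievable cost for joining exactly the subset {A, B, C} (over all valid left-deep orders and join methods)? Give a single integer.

Selinger DP over subsets of {A,B,C}:
  {B}: scan cost=200, card=200
  {C}: scan cost=80, card=80
  {A}: scan cost=200, card=200
  {BC}: card=1000; try (C,hash)→1520, (B,nl_idx)→1720, (B,merge)→2520, (C,merge)→2640, (B,hash)→3360, (B,nl)→16080 …(+1); best=1520 via (C,hash)
  {AC}: card=200; try (A,nl_idx)→920, (C,hash)→1520, (A,merge)→2520, (C,merge)→2640, (A,hash)→3360, (A,nl)→16080 …(+1); best=920 via (A,nl_idx)
  {ABC}: card=2500; try (B,hash)→4320, (B,merge)→4520, (B,nl_idx)→5020, (A,hash)→5720, (A,nl_idx)→12020, (A,merge)→14320 …(+2); best=4320 via (B,hash)

4320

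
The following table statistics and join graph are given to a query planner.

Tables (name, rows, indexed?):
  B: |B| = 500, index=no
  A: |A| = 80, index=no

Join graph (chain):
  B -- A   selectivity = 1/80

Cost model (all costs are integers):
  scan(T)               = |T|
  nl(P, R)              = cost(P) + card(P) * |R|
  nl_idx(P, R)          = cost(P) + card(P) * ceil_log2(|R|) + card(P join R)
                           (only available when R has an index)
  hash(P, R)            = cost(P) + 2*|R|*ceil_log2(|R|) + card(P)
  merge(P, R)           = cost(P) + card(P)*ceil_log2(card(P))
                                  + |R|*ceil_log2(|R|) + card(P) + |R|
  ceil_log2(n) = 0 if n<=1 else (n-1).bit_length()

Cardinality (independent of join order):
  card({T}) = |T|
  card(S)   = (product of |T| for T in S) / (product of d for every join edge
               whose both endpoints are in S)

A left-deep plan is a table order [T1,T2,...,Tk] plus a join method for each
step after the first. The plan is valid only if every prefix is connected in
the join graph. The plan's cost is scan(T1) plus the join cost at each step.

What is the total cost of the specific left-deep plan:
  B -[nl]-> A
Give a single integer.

step 1: scan B: cost=500, card=500
step 2: join A via nl
    card(P join A) = 500*80/(80) = 500
    cost = 500 + 500*80 = 40500

40500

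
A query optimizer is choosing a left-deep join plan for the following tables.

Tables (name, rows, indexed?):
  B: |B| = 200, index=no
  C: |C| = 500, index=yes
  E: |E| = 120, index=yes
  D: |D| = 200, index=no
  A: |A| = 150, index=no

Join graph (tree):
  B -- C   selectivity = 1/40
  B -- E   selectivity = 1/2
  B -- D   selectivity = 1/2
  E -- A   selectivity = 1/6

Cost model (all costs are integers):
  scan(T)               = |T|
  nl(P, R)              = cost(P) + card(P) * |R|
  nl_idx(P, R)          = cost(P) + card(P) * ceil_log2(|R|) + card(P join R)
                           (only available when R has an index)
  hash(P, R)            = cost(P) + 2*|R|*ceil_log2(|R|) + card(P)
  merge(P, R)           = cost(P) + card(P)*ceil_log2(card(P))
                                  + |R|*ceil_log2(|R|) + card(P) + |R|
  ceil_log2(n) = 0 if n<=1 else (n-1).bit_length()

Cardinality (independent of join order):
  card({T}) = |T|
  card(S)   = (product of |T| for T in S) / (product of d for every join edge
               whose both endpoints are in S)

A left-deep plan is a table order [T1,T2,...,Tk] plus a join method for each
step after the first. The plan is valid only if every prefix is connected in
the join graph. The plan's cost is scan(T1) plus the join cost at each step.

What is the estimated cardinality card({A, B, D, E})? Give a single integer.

Tables in S: A(150), B(200), D(200), E(120)
Edges inside S: B-E(d=2), B-D(d=2), E-A(d=6)
numerator = 150 * 200 * 200 * 120 = 720000000
denominator = 2 * 2 * 6 = 24
card(S) = 720000000 / 24 = 30000000

30000000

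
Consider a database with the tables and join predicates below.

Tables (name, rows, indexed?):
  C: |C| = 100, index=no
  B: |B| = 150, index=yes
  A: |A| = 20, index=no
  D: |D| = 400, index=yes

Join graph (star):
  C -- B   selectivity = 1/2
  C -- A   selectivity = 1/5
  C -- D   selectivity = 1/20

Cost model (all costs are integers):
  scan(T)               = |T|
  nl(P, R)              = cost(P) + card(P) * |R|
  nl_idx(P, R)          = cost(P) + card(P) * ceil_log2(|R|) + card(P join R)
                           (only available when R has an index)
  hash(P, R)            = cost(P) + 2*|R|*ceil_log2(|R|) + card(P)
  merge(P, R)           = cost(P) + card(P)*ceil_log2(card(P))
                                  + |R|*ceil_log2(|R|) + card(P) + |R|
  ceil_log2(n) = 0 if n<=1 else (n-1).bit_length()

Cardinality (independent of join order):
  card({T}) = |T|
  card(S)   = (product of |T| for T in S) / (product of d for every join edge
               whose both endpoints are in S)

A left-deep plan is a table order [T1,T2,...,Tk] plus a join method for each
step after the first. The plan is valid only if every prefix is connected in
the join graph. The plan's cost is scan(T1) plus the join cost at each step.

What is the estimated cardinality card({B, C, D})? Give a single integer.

150000

Tables in S: B(150), C(100), D(400)
Edges inside S: C-B(d=2), C-D(d=20)
numerator = 150 * 100 * 400 = 6000000
denominator = 2 * 20 = 40
card(S) = 6000000 / 40 = 150000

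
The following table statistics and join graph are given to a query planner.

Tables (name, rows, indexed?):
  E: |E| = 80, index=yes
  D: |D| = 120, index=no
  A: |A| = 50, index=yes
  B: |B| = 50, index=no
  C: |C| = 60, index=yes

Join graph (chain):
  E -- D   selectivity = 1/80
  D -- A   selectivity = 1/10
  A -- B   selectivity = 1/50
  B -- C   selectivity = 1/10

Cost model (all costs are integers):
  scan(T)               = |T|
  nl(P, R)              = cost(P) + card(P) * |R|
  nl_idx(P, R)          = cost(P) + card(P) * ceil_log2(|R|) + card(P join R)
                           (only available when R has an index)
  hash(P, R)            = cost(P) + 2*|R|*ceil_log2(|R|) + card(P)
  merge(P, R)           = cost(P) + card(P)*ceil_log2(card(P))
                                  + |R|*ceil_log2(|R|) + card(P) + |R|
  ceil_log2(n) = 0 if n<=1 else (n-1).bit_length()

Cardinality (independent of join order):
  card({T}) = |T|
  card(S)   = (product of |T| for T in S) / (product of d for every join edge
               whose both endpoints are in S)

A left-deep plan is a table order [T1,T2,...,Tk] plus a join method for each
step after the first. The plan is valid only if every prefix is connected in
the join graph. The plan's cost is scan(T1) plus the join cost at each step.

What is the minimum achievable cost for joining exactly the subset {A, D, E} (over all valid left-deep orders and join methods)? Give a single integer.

1800

Selinger DP over subsets of {A,D,E}:
  {E}: scan cost=80, card=80
  {D}: scan cost=120, card=120
  {A}: scan cost=50, card=50
  {DE}: card=120; try (E,nl_idx)→1080, (E,hash)→1360, (D,merge)→1680, (E,merge)→1720, (D,hash)→1840, (D,nl)→9680 …(+1); best=1080 via (E,nl_idx)
  {AD}: card=600; try (A,hash)→840, (D,merge)→1360, (A,merge)→1430, (A,nl_idx)→1440, (D,hash)→1780, (D,nl)→6050 …(+1); best=840 via (A,hash)
  {ADE}: card=600; try (A,hash)→1800, (A,merge)→2390, (A,nl_idx)→2400, (E,hash)→2560, (E,nl_idx)→5640, (A,nl)→7080 …(+2); best=1800 via (A,hash)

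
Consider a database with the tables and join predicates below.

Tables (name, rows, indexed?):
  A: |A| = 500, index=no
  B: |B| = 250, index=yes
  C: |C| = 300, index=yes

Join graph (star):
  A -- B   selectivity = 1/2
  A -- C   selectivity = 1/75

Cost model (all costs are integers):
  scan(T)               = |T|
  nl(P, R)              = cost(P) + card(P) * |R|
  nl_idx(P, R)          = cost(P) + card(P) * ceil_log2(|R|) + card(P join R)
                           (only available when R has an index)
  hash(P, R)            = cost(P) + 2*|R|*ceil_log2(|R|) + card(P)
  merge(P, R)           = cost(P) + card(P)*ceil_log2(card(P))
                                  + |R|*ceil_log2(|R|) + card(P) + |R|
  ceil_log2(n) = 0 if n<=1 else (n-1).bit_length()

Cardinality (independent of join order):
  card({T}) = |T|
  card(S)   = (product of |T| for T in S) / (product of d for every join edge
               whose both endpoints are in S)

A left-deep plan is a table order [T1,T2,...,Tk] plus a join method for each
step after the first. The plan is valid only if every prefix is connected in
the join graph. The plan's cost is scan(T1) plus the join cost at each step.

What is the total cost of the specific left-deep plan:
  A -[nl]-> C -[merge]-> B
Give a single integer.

176750

step 1: scan A: cost=500, card=500
step 2: join C via nl
    card(P join C) = 500*300/(75) = 2000
    cost = 500 + 500*300 = 150500
step 3: join B via merge
    card(P join B) = 2000*250/(2) = 250000
    cost = 150500 + 2000*11 + 250*8 + 2000 + 250 = 176750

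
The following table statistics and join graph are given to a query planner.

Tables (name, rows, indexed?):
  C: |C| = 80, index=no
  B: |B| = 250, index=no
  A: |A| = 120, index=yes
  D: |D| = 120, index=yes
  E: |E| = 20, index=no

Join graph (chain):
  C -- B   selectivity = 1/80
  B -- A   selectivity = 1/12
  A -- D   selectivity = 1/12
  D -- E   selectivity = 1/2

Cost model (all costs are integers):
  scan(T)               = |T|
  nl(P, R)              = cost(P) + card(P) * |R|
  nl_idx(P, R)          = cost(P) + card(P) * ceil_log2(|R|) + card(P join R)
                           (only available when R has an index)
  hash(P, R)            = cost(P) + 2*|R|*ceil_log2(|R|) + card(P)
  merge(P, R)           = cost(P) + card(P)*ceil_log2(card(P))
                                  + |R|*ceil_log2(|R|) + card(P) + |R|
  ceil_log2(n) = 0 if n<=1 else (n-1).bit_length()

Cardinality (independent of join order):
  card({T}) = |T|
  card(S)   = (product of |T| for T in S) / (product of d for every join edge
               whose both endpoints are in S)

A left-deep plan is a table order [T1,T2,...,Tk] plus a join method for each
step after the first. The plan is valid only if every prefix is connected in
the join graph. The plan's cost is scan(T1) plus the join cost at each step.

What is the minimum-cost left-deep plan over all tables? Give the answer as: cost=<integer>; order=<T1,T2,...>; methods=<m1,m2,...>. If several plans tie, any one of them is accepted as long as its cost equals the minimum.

Selinger DP (subsets sized 1..n):
  {C}: scan cost=80, card=80
  {B}: scan cost=250, card=250
  {A}: scan cost=120, card=120
  {D}: scan cost=120, card=120
  {E}: scan cost=20, card=20
  {BC}: card=250; try (C,hash)→1620, (B,merge)→2970, (C,merge)→3140, (B,hash)→4160, (B,nl)→20080, (C,nl)→20250; best=1620 via (C,hash)
  {AB}: card=2500; try (A,hash)→2180, (B,merge)→3330, (A,merge)→3460, (B,hash)→4240, (A,nl_idx)→4500, (B,nl)→30120 …(+1); best=2180 via (A,hash)
  {AD}: card=1200; try (D,hash)→1920, (A,hash)→1920, (D,merge)→2040, (A,merge)→2040, (D,nl_idx)→2160, (A,nl_idx)→2160 …(+2); best=1920 via (D,hash)
  {DE}: card=1200; try (E,hash)→440, (D,merge)→1100, (E,merge)→1200, (D,nl_idx)→1360, (D,hash)→1720, (D,nl)→2420 …(+1); best=440 via (E,hash)
  {ABC}: card=2500; try (A,hash)→3550, (A,merge)→4830, (C,hash)→5800, (A,nl_idx)→5870, (A,nl)→31620, (C,merge)→35320 …(+1); best=3550 via (A,hash)
  {ABD}: card=25000; try (D,hash)→6360, (B,hash)→7120, (B,merge)→18570, (D,merge)→35640, (D,nl_idx)→44680, (B,nl)→301920 …(+1); best=6360 via (D,hash)
  {ADE}: card=12000; try (E,hash)→3320, (A,hash)→3320, (A,merge)→15800, (E,merge)→16440, (A,nl_idx)→20840, (E,nl)→25920 …(+1); best=3320 via (E,hash)
  {ABCD}: card=25000; try (D,hash)→7730, (C,hash)→32480, (D,merge)→37010, (D,nl_idx)→46050, (D,nl)→303550, (C,merge)→407000 …(+1); best=7730 via (D,hash)
  {ABDE}: card=250000; try (B,hash)→19320, (E,hash)→31560, (B,merge)→185570, (E,merge)→406480, (E,nl)→506360, (B,nl)→3003320; best=19320 via (B,hash)
  {ABCDE}: card=250000; try (E,hash)→32930, (C,hash)→270440, (E,merge)→407850, (E,nl)→507730, (C,merge)→4769960, (C,nl)→20019320; best=32930 via (E,hash)

cost=32930; order=B,C,A,D,E; methods=hash,hash,hash,hash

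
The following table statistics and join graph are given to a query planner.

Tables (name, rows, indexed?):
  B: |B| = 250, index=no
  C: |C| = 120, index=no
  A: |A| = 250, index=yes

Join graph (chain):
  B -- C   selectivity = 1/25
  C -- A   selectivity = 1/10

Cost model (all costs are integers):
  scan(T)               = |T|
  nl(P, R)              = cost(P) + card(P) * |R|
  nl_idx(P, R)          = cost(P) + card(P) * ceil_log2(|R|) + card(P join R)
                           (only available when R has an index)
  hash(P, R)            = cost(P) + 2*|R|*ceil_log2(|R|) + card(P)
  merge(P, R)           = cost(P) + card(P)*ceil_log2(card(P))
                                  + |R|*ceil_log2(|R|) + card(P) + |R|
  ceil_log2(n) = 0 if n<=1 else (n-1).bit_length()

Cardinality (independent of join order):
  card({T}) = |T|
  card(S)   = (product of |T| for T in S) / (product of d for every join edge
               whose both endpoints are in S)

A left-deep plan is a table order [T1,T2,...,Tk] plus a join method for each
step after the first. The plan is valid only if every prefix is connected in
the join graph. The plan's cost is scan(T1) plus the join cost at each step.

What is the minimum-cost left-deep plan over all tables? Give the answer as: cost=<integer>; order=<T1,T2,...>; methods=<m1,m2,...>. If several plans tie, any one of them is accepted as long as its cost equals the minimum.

cost=7380; order=B,C,A; methods=hash,hash

Selinger DP (subsets sized 1..n):
  {B}: scan cost=250, card=250
  {C}: scan cost=120, card=120
  {A}: scan cost=250, card=250
  {BC}: card=1200; try (C,hash)→2180, (B,merge)→3330, (C,merge)→3460, (B,hash)→4240, (B,nl)→30120, (C,nl)→30250; best=2180 via (C,hash)
  {AC}: card=3000; try (C,hash)→2180, (A,merge)→3330, (C,merge)→3460, (A,nl_idx)→4080, (A,hash)→4240, (A,nl)→30120 …(+1); best=2180 via (C,hash)
  {ABC}: card=30000; try (A,hash)→7380, (B,hash)→9180, (A,merge)→18830, (A,nl_idx)→41780, (B,merge)→43430, (A,nl)→302180 …(+1); best=7380 via (A,hash)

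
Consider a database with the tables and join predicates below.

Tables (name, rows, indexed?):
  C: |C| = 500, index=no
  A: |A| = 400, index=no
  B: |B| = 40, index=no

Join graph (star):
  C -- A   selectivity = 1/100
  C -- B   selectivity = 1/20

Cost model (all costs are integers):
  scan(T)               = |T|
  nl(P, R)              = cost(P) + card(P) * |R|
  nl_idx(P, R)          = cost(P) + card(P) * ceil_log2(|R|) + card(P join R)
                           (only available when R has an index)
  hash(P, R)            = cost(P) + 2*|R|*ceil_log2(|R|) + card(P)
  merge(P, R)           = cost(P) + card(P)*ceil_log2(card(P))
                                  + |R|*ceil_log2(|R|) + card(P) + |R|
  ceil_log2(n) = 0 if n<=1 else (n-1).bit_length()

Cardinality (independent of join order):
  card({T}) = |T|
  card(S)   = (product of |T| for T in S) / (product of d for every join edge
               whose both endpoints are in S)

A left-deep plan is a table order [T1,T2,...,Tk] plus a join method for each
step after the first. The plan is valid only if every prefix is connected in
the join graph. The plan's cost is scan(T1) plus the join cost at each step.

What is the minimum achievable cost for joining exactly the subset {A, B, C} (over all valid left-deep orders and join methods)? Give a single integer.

Selinger DP over subsets of {A,B,C}:
  {C}: scan cost=500, card=500
  {A}: scan cost=400, card=400
  {B}: scan cost=40, card=40
  {AC}: card=2000; try (A,hash)→8200, (C,merge)→9400, (A,merge)→9500, (C,hash)→9800, (C,nl)→200400, (A,nl)→200500; best=8200 via (A,hash)
  {BC}: card=1000; try (B,hash)→1480, (C,merge)→5320, (B,merge)→5780, (C,hash)→9080, (C,nl)→20040, (B,nl)→20500; best=1480 via (B,hash)
  {ABC}: card=4000; try (A,hash)→9680, (B,hash)→10680, (A,merge)→16480, (B,merge)→32480, (B,nl)→88200, (A,nl)→401480; best=9680 via (A,hash)

9680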